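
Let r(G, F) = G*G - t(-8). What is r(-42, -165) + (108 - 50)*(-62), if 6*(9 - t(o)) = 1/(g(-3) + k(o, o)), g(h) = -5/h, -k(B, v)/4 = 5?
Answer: -202511/110 ≈ -1841.0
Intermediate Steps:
k(B, v) = -20 (k(B, v) = -4*5 = -20)
t(o) = 991/110 (t(o) = 9 - 1/(6*(-5/(-3) - 20)) = 9 - 1/(6*(-5*(-1/3) - 20)) = 9 - 1/(6*(5/3 - 20)) = 9 - 1/(6*(-55/3)) = 9 - 1/6*(-3/55) = 9 + 1/110 = 991/110)
r(G, F) = -991/110 + G**2 (r(G, F) = G*G - 1*991/110 = G**2 - 991/110 = -991/110 + G**2)
r(-42, -165) + (108 - 50)*(-62) = (-991/110 + (-42)**2) + (108 - 50)*(-62) = (-991/110 + 1764) + 58*(-62) = 193049/110 - 3596 = -202511/110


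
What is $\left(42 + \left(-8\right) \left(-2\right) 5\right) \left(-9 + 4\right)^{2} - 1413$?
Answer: $1637$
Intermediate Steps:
$\left(42 + \left(-8\right) \left(-2\right) 5\right) \left(-9 + 4\right)^{2} - 1413 = \left(42 + 16 \cdot 5\right) \left(-5\right)^{2} - 1413 = \left(42 + 80\right) 25 - 1413 = 122 \cdot 25 - 1413 = 3050 - 1413 = 1637$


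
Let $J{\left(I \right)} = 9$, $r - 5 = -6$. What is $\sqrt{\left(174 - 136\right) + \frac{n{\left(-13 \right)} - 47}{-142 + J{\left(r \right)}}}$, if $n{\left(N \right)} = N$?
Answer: $\frac{\sqrt{680162}}{133} \approx 6.2009$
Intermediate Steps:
$r = -1$ ($r = 5 - 6 = -1$)
$\sqrt{\left(174 - 136\right) + \frac{n{\left(-13 \right)} - 47}{-142 + J{\left(r \right)}}} = \sqrt{\left(174 - 136\right) + \frac{-13 - 47}{-142 + 9}} = \sqrt{\left(174 - 136\right) - \frac{60}{-133}} = \sqrt{38 - - \frac{60}{133}} = \sqrt{38 + \frac{60}{133}} = \sqrt{\frac{5114}{133}} = \frac{\sqrt{680162}}{133}$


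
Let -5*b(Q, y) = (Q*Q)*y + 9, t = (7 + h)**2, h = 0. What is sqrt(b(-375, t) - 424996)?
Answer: 19*I*sqrt(124870)/5 ≈ 1342.8*I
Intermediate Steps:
t = 49 (t = (7 + 0)**2 = 7**2 = 49)
b(Q, y) = -9/5 - y*Q**2/5 (b(Q, y) = -((Q*Q)*y + 9)/5 = -(Q**2*y + 9)/5 = -(y*Q**2 + 9)/5 = -(9 + y*Q**2)/5 = -9/5 - y*Q**2/5)
sqrt(b(-375, t) - 424996) = sqrt((-9/5 - 1/5*49*(-375)**2) - 424996) = sqrt((-9/5 - 1/5*49*140625) - 424996) = sqrt((-9/5 - 1378125) - 424996) = sqrt(-6890634/5 - 424996) = sqrt(-9015614/5) = 19*I*sqrt(124870)/5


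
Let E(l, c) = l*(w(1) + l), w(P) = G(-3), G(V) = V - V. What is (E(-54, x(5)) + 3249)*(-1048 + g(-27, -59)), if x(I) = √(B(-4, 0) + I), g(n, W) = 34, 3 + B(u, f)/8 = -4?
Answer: -6251310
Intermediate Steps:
B(u, f) = -56 (B(u, f) = -24 + 8*(-4) = -24 - 32 = -56)
G(V) = 0
x(I) = √(-56 + I)
w(P) = 0
E(l, c) = l² (E(l, c) = l*(0 + l) = l*l = l²)
(E(-54, x(5)) + 3249)*(-1048 + g(-27, -59)) = ((-54)² + 3249)*(-1048 + 34) = (2916 + 3249)*(-1014) = 6165*(-1014) = -6251310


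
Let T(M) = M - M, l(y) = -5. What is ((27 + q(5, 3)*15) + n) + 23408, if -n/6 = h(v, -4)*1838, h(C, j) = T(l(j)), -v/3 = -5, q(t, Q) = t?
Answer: 23510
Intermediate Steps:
T(M) = 0
v = 15 (v = -3*(-5) = 15)
h(C, j) = 0
n = 0 (n = -0*1838 = -6*0 = 0)
((27 + q(5, 3)*15) + n) + 23408 = ((27 + 5*15) + 0) + 23408 = ((27 + 75) + 0) + 23408 = (102 + 0) + 23408 = 102 + 23408 = 23510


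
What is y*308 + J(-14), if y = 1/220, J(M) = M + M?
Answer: -133/5 ≈ -26.600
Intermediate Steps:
J(M) = 2*M
y = 1/220 ≈ 0.0045455
y*308 + J(-14) = (1/220)*308 + 2*(-14) = 7/5 - 28 = -133/5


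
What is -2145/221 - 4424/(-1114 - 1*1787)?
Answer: -403457/49317 ≈ -8.1809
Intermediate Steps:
-2145/221 - 4424/(-1114 - 1*1787) = -2145*1/221 - 4424/(-1114 - 1787) = -165/17 - 4424/(-2901) = -165/17 - 4424*(-1/2901) = -165/17 + 4424/2901 = -403457/49317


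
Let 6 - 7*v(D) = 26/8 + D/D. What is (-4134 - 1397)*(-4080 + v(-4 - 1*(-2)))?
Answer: 90260389/4 ≈ 2.2565e+7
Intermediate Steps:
v(D) = ¼ (v(D) = 6/7 - (26/8 + D/D)/7 = 6/7 - (26*(⅛) + 1)/7 = 6/7 - (13/4 + 1)/7 = 6/7 - ⅐*17/4 = 6/7 - 17/28 = ¼)
(-4134 - 1397)*(-4080 + v(-4 - 1*(-2))) = (-4134 - 1397)*(-4080 + ¼) = -5531*(-16319/4) = 90260389/4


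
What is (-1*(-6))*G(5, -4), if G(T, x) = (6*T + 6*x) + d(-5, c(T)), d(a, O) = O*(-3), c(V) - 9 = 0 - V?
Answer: -36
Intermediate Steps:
c(V) = 9 - V (c(V) = 9 + (0 - V) = 9 - V)
d(a, O) = -3*O
G(T, x) = -27 + 6*x + 9*T (G(T, x) = (6*T + 6*x) - 3*(9 - T) = (6*T + 6*x) + (-27 + 3*T) = -27 + 6*x + 9*T)
(-1*(-6))*G(5, -4) = (-1*(-6))*(-27 + 6*(-4) + 9*5) = 6*(-27 - 24 + 45) = 6*(-6) = -36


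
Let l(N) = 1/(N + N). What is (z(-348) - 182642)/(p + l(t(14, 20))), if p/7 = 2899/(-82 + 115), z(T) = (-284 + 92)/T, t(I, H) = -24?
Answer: -2796605856/9415633 ≈ -297.02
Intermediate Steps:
z(T) = -192/T
l(N) = 1/(2*N)
p = 20293/33 (p = 7*(2899/(-82 + 115)) = 7*(2899/33) = 20293/33 ≈ 614.94)
(z(-348) - 182642)/(p + l(t(14, 20))) = (-192/(-348) - 182642)/(20293/33 + (1/2)/(-24)) = (-192*(-1/348) - 182642)/(20293/33 + (1/2)*(-1/24)) = (16/29 - 182642)/(20293/33 - 1/48) = -5296602/(29*324677/528) = -5296602/29*528/324677 = -2796605856/9415633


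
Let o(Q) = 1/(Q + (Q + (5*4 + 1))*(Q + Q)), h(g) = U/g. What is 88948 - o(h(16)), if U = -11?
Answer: 325816652/3663 ≈ 88948.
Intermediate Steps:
h(g) = -11/g
o(Q) = 1/(Q + 2*Q*(21 + Q)) (o(Q) = 1/(Q + (Q + (20 + 1))*(2*Q)) = 1/(Q + (Q + 21)*(2*Q)) = 1/(Q + (21 + Q)*(2*Q)) = 1/(Q + 2*Q*(21 + Q)))
88948 - o(h(16)) = 88948 - 1/(((-11/16))*(43 + 2*(-11/16))) = 88948 - 1/(((-11*1/16))*(43 + 2*(-11*1/16))) = 88948 - 1/((-11/16)*(43 + 2*(-11/16))) = 88948 - (-16)/(11*(43 - 11/8)) = 88948 - (-16)/(11*333/8) = 88948 - (-16)*8/(11*333) = 88948 - 1*(-128/3663) = 88948 + 128/3663 = 325816652/3663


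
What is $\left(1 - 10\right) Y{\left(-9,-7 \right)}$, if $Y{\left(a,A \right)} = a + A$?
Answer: $144$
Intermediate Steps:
$Y{\left(a,A \right)} = A + a$
$\left(1 - 10\right) Y{\left(-9,-7 \right)} = \left(1 - 10\right) \left(-7 - 9\right) = \left(-9\right) \left(-16\right) = 144$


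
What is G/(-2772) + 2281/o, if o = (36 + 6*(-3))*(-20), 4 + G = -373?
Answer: -57289/9240 ≈ -6.2001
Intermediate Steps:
G = -377 (G = -4 - 373 = -377)
o = -360 (o = (36 - 18)*(-20) = 18*(-20) = -360)
G/(-2772) + 2281/o = -377/(-2772) + 2281/(-360) = -377*(-1/2772) + 2281*(-1/360) = 377/2772 - 2281/360 = -57289/9240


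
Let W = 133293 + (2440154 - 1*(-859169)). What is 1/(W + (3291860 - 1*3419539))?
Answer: 1/3304937 ≈ 3.0258e-7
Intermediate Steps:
W = 3432616 (W = 133293 + (2440154 + 859169) = 133293 + 3299323 = 3432616)
1/(W + (3291860 - 1*3419539)) = 1/(3432616 + (3291860 - 1*3419539)) = 1/(3432616 + (3291860 - 3419539)) = 1/(3432616 - 127679) = 1/3304937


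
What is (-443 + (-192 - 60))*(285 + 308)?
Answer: -412135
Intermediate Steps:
(-443 + (-192 - 60))*(285 + 308) = (-443 - 252)*593 = -695*593 = -412135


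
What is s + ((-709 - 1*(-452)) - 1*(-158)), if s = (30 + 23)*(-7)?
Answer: -470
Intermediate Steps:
s = -371 (s = 53*(-7) = -371)
s + ((-709 - 1*(-452)) - 1*(-158)) = -371 + ((-709 - 1*(-452)) - 1*(-158)) = -371 + ((-709 + 452) + 158) = -371 + (-257 + 158) = -371 - 99 = -470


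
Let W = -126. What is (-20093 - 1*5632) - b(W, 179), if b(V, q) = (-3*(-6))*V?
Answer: -23457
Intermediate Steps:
b(V, q) = 18*V
(-20093 - 1*5632) - b(W, 179) = (-20093 - 1*5632) - 18*(-126) = (-20093 - 5632) - 1*(-2268) = -25725 + 2268 = -23457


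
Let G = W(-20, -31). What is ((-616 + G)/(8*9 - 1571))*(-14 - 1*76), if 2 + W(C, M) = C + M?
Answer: -60210/1499 ≈ -40.167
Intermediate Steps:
W(C, M) = -2 + C + M (W(C, M) = -2 + (C + M) = -2 + C + M)
G = -53 (G = -2 - 20 - 31 = -53)
((-616 + G)/(8*9 - 1571))*(-14 - 1*76) = ((-616 - 53)/(8*9 - 1571))*(-14 - 1*76) = (-669/(72 - 1571))*(-14 - 76) = -669/(-1499)*(-90) = -669*(-1/1499)*(-90) = (669/1499)*(-90) = -60210/1499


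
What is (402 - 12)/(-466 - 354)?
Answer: -39/82 ≈ -0.47561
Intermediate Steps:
(402 - 12)/(-466 - 354) = 390/(-820) = 390*(-1/820) = -39/82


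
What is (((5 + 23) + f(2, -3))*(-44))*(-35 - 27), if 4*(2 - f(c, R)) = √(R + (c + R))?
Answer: 81840 - 1364*I ≈ 81840.0 - 1364.0*I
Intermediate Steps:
f(c, R) = 2 - √(c + 2*R)/4 (f(c, R) = 2 - √(R + (c + R))/4 = 2 - √(R + (R + c))/4 = 2 - √(c + 2*R)/4)
(((5 + 23) + f(2, -3))*(-44))*(-35 - 27) = (((5 + 23) + (2 - √(2 + 2*(-3))/4))*(-44))*(-35 - 27) = ((28 + (2 - √(2 - 6)/4))*(-44))*(-62) = ((28 + (2 - I/2))*(-44))*(-62) = ((30 - I/2)*(-44))*(-62) = (-1320 + 22*I)*(-62) = 81840 - 1364*I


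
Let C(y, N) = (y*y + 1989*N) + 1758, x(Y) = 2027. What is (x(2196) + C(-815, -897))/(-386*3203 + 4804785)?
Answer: -1116123/3568427 ≈ -0.31278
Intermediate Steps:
C(y, N) = 1758 + y² + 1989*N (C(y, N) = (y² + 1989*N) + 1758 = 1758 + y² + 1989*N)
(x(2196) + C(-815, -897))/(-386*3203 + 4804785) = (2027 + (1758 + (-815)² + 1989*(-897)))/(-386*3203 + 4804785) = (2027 + (1758 + 664225 - 1784133))/(-1236358 + 4804785) = (2027 - 1118150)/3568427 = -1116123*1/3568427 = -1116123/3568427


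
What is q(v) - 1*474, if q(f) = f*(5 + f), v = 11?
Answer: -298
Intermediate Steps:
q(v) - 1*474 = 11*(5 + 11) - 1*474 = 11*16 - 474 = 176 - 474 = -298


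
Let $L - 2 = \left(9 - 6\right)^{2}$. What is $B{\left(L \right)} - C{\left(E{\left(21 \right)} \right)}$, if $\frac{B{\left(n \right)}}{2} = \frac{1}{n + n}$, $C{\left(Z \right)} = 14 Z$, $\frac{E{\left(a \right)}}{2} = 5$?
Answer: $- \frac{1539}{11} \approx -139.91$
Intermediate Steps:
$E{\left(a \right)} = 10$ ($E{\left(a \right)} = 2 \cdot 5 = 10$)
$L = 11$ ($L = 2 + \left(9 - 6\right)^{2} = 2 + 3^{2} = 2 + 9 = 11$)
$B{\left(n \right)} = \frac{1}{n}$ ($B{\left(n \right)} = \frac{2}{n + n} = \frac{2}{2 n} = 2 \frac{1}{2 n} = \frac{1}{n}$)
$B{\left(L \right)} - C{\left(E{\left(21 \right)} \right)} = \frac{1}{11} - 14 \cdot 10 = \frac{1}{11} - 140 = - \frac{1539}{11}$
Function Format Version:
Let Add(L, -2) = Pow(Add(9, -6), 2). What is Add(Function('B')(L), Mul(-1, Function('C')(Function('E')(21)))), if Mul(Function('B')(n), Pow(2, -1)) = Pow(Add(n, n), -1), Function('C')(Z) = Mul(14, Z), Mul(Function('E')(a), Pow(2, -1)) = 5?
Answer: Rational(-1539, 11) ≈ -139.91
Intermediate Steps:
Function('E')(a) = 10 (Function('E')(a) = Mul(2, 5) = 10)
L = 11 (L = Add(2, Pow(Add(9, -6), 2)) = Add(2, Pow(3, 2)) = Add(2, 9) = 11)
Function('B')(n) = Pow(n, -1) (Function('B')(n) = Mul(2, Pow(Add(n, n), -1)) = Mul(2, Pow(Mul(2, n), -1)) = Mul(2, Mul(Rational(1, 2), Pow(n, -1))) = Pow(n, -1))
Add(Function('B')(L), Mul(-1, Function('C')(Function('E')(21)))) = Add(Pow(11, -1), Mul(-1, Mul(14, 10))) = Add(Rational(1, 11), Mul(-1, 140)) = Add(Rational(1, 11), -140) = Rational(-1539, 11)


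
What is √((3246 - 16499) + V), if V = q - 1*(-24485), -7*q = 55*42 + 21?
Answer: 3*√1211 ≈ 104.40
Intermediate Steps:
q = -333 (q = -(55*42 + 21)/7 = -(2310 + 21)/7 = -⅐*2331 = -333)
V = 24152 (V = -333 - 1*(-24485) = -333 + 24485 = 24152)
√((3246 - 16499) + V) = √((3246 - 16499) + 24152) = √(-13253 + 24152) = √10899 = 3*√1211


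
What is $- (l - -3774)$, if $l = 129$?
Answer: $-3903$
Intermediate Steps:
$- (l - -3774) = - (129 - -3774) = - (129 + 3774) = \left(-1\right) 3903 = -3903$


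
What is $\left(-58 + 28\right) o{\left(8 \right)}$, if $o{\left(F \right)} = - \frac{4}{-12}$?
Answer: $-10$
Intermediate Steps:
$o{\left(F \right)} = \frac{1}{3}$ ($o{\left(F \right)} = \left(-4\right) \left(- \frac{1}{12}\right) = \frac{1}{3}$)
$\left(-58 + 28\right) o{\left(8 \right)} = \left(-58 + 28\right) \frac{1}{3} = \left(-30\right) \frac{1}{3} = -10$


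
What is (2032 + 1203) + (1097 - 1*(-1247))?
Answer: 5579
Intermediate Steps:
(2032 + 1203) + (1097 - 1*(-1247)) = 3235 + (1097 + 1247) = 3235 + 2344 = 5579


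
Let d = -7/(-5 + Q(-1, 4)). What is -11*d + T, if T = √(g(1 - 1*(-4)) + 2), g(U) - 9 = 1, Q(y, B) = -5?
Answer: -77/10 + 2*√3 ≈ -4.2359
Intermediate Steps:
g(U) = 10 (g(U) = 9 + 1 = 10)
d = 7/10 (d = -7/(-5 - 5) = -7/(-10) = -⅒*(-7) = 7/10 ≈ 0.70000)
T = 2*√3 (T = √(10 + 2) = √12 = 2*√3 ≈ 3.4641)
-11*d + T = -11*7/10 + 2*√3 = -77/10 + 2*√3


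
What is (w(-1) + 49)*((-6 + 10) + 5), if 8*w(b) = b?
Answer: 3519/8 ≈ 439.88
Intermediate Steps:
w(b) = b/8
(w(-1) + 49)*((-6 + 10) + 5) = ((⅛)*(-1) + 49)*((-6 + 10) + 5) = (-⅛ + 49)*(4 + 5) = (391/8)*9 = 3519/8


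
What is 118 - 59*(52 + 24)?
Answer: -4366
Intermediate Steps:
118 - 59*(52 + 24) = 118 - 59*76 = 118 - 4484 = -4366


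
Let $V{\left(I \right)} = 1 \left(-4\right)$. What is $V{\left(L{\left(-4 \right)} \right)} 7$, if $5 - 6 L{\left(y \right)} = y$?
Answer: $-28$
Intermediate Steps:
$L{\left(y \right)} = \frac{5}{6} - \frac{y}{6}$
$V{\left(I \right)} = -4$
$V{\left(L{\left(-4 \right)} \right)} 7 = \left(-4\right) 7 = -28$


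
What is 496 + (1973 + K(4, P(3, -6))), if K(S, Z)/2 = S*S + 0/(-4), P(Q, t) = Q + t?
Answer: 2501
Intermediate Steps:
K(S, Z) = 2*S² (K(S, Z) = 2*(S*S + 0/(-4)) = 2*(S² + 0*(-¼)) = 2*(S² + 0) = 2*S²)
496 + (1973 + K(4, P(3, -6))) = 496 + (1973 + 2*4²) = 496 + (1973 + 2*16) = 496 + (1973 + 32) = 496 + 2005 = 2501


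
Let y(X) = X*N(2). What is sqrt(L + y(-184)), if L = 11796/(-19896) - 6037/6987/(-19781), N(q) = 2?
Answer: I*sqrt(19355033115842124673078698)/229151926326 ≈ 19.199*I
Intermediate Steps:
y(X) = 2*X (y(X) = X*2 = 2*X)
L = -135850270255/229151926326 (L = 11796*(-1/19896) - 6037*1/6987*(-1/19781) = -983/1658 - 6037/6987*(-1/19781) = -983/1658 + 6037/138209847 = -135850270255/229151926326 ≈ -0.59284)
sqrt(L + y(-184)) = sqrt(-135850270255/229151926326 + 2*(-184)) = sqrt(-135850270255/229151926326 - 368) = sqrt(-84463759158223/229151926326) = I*sqrt(19355033115842124673078698)/229151926326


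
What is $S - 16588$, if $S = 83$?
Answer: $-16505$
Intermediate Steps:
$S - 16588 = 83 - 16588 = -16505$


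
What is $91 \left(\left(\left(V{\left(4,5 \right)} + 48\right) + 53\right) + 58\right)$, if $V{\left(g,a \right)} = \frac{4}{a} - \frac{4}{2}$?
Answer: $\frac{71799}{5} \approx 14360.0$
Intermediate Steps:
$V{\left(g,a \right)} = -2 + \frac{4}{a}$ ($V{\left(g,a \right)} = \frac{4}{a} - 2 = -2 + \frac{4}{a}$)
$91 \left(\left(\left(V{\left(4,5 \right)} + 48\right) + 53\right) + 58\right) = 91 \left(\left(\left(\left(-2 + \frac{4}{5}\right) + 48\right) + 53\right) + 58\right) = 91 \left(\left(\left(- \frac{6}{5} + 48\right) + 53\right) + 58\right) = 91 \left(\left(\frac{234}{5} + 53\right) + 58\right) = 91 \left(\frac{499}{5} + 58\right) = 91 \cdot \frac{789}{5} = \frac{71799}{5}$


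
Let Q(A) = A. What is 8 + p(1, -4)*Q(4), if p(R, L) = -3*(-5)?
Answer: 68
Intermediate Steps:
p(R, L) = 15
8 + p(1, -4)*Q(4) = 8 + 15*4 = 8 + 60 = 68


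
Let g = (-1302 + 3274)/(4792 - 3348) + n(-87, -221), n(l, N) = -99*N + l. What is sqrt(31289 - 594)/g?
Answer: 361*sqrt(30695)/7867405 ≈ 0.0080391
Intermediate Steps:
n(l, N) = l - 99*N
g = 7867405/361 (g = (-1302 + 3274)/(4792 - 3348) + (-87 - 99*(-221)) = 1972/1444 + (-87 + 21879) = 1972*(1/1444) + 21792 = 493/361 + 21792 = 7867405/361 ≈ 21793.)
sqrt(31289 - 594)/g = sqrt(31289 - 594)/(7867405/361) = sqrt(30695)*(361/7867405) = 361*sqrt(30695)/7867405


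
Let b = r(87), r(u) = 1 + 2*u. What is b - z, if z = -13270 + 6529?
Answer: 6916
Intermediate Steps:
z = -6741
b = 175 (b = 1 + 2*87 = 1 + 174 = 175)
b - z = 175 - 1*(-6741) = 175 + 6741 = 6916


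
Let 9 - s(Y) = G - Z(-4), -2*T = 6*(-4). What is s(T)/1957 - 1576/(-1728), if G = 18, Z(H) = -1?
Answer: 383369/422712 ≈ 0.90693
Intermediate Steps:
T = 12 (T = -3*(-4) = -½*(-24) = 12)
s(Y) = -10 (s(Y) = 9 - (18 - 1*(-1)) = 9 - (18 + 1) = 9 - 1*19 = 9 - 19 = -10)
s(T)/1957 - 1576/(-1728) = -10/1957 - 1576/(-1728) = -10*1/1957 - 1576*(-1/1728) = -10/1957 + 197/216 = 383369/422712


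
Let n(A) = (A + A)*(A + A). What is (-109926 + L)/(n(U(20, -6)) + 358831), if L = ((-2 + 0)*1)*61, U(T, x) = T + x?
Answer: -110048/359615 ≈ -0.30602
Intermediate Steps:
L = -122 (L = -2*1*61 = -2*61 = -122)
n(A) = 4*A² (n(A) = (2*A)*(2*A) = 4*A²)
(-109926 + L)/(n(U(20, -6)) + 358831) = (-109926 - 122)/(4*(20 - 6)² + 358831) = -110048/(4*14² + 358831) = -110048/(4*196 + 358831) = -110048/(784 + 358831) = -110048/359615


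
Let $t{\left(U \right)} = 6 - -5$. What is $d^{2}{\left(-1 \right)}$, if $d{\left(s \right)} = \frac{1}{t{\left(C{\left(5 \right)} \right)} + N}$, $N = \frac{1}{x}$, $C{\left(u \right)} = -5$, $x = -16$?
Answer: $\frac{256}{30625} \approx 0.0083592$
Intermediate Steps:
$t{\left(U \right)} = 11$ ($t{\left(U \right)} = 6 + 5 = 11$)
$N = - \frac{1}{16}$ ($N = \frac{1}{-16} = - \frac{1}{16} \approx -0.0625$)
$d{\left(s \right)} = \frac{16}{175}$ ($d{\left(s \right)} = \frac{1}{11 - \frac{1}{16}} = \frac{1}{\frac{175}{16}} = \frac{16}{175}$)
$d^{2}{\left(-1 \right)} = \left(\frac{16}{175}\right)^{2} = \frac{256}{30625}$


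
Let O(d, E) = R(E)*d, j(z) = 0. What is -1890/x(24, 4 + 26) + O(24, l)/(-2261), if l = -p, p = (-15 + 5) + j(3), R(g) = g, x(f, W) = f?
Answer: -713175/9044 ≈ -78.856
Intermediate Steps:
p = -10 (p = (-15 + 5) + 0 = -10 + 0 = -10)
l = 10 (l = -1*(-10) = 10)
O(d, E) = E*d
-1890/x(24, 4 + 26) + O(24, l)/(-2261) = -1890/24 + (10*24)/(-2261) = -1890*1/24 + 240*(-1/2261) = -315/4 - 240/2261 = -713175/9044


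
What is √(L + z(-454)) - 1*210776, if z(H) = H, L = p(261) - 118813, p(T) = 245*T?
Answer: -210776 + I*√55322 ≈ -2.1078e+5 + 235.21*I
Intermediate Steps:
L = -54868 (L = 245*261 - 118813 = 63945 - 118813 = -54868)
√(L + z(-454)) - 1*210776 = √(-54868 - 454) - 1*210776 = √(-55322) - 210776 = I*√55322 - 210776 = -210776 + I*√55322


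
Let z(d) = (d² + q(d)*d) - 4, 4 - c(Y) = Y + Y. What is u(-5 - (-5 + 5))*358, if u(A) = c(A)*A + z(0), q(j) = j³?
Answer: -26492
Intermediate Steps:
c(Y) = 4 - 2*Y (c(Y) = 4 - (Y + Y) = 4 - 2*Y)
z(d) = -4 + d² + d⁴ (z(d) = (d² + d³*d) - 4 = (d² + d⁴) - 4 = -4 + d² + d⁴)
u(A) = -4 + A*(4 - 2*A) (u(A) = (4 - 2*A)*A + (-4 + 0² + 0⁴) = A*(4 - 2*A) + (-4 + 0 + 0) = A*(4 - 2*A) - 4 = -4 + A*(4 - 2*A))
u(-5 - (-5 + 5))*358 = (-4 - 2*(-5 - (-5 + 5))*(-2 + (-5 - (-5 + 5))))*358 = (-4 - 2*(-5 - 1*0)*(-2 + (-5 - 1*0)))*358 = (-4 - 2*(-5 + 0)*(-2 + (-5 + 0)))*358 = (-4 - 2*(-5)*(-2 - 5))*358 = (-4 - 2*(-5)*(-7))*358 = (-4 - 70)*358 = -74*358 = -26492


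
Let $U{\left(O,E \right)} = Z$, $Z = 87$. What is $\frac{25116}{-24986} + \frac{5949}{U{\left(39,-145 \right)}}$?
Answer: $\frac{1877649}{27869} \approx 67.374$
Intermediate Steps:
$U{\left(O,E \right)} = 87$
$\frac{25116}{-24986} + \frac{5949}{U{\left(39,-145 \right)}} = \frac{25116}{-24986} + \frac{5949}{87} = 25116 \left(- \frac{1}{24986}\right) + 5949 \cdot \frac{1}{87} = - \frac{966}{961} + \frac{1983}{29} = \frac{1877649}{27869}$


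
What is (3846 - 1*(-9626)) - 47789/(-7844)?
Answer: 105722157/7844 ≈ 13478.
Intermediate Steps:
(3846 - 1*(-9626)) - 47789/(-7844) = (3846 + 9626) - 47789*(-1)/7844 = 13472 - 1*(-47789/7844) = 13472 + 47789/7844 = 105722157/7844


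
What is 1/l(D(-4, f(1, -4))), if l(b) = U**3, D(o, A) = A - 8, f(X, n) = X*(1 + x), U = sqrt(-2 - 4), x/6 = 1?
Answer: I*sqrt(6)/36 ≈ 0.068041*I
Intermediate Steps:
x = 6 (x = 6*1 = 6)
U = I*sqrt(6) (U = sqrt(-6) = I*sqrt(6) ≈ 2.4495*I)
f(X, n) = 7*X (f(X, n) = X*(1 + 6) = X*7 = 7*X)
D(o, A) = -8 + A
l(b) = -6*I*sqrt(6) (l(b) = (I*sqrt(6))**3 = -6*I*sqrt(6))
1/l(D(-4, f(1, -4))) = 1/(-6*I*sqrt(6)) = I*sqrt(6)/36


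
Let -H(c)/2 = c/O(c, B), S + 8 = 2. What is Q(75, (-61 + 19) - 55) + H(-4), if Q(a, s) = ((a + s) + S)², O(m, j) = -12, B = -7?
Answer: 2350/3 ≈ 783.33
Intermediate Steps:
S = -6 (S = -8 + 2 = -6)
Q(a, s) = (-6 + a + s)² (Q(a, s) = ((a + s) - 6)² = (-6 + a + s)²)
H(c) = c/6 (H(c) = -2*c/(-12) = -2*c*(-1)/12 = -(-1)*c/6 = c/6)
Q(75, (-61 + 19) - 55) + H(-4) = (-6 + 75 + ((-61 + 19) - 55))² + (⅙)*(-4) = (-6 + 75 + (-42 - 55))² - ⅔ = (-6 + 75 - 97)² - ⅔ = (-28)² - ⅔ = 784 - ⅔ = 2350/3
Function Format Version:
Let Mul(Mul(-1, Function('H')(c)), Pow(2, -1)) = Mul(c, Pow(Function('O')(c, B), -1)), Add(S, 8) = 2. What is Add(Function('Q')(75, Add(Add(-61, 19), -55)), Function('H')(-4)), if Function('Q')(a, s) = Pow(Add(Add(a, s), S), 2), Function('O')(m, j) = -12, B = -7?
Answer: Rational(2350, 3) ≈ 783.33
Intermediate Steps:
S = -6 (S = Add(-8, 2) = -6)
Function('Q')(a, s) = Pow(Add(-6, a, s), 2) (Function('Q')(a, s) = Pow(Add(Add(a, s), -6), 2) = Pow(Add(-6, a, s), 2))
Function('H')(c) = Mul(Rational(1, 6), c) (Function('H')(c) = Mul(-2, Mul(c, Pow(-12, -1))) = Mul(-2, Mul(c, Rational(-1, 12))) = Mul(-2, Mul(Rational(-1, 12), c)) = Mul(Rational(1, 6), c))
Add(Function('Q')(75, Add(Add(-61, 19), -55)), Function('H')(-4)) = Add(Pow(Add(-6, 75, Add(Add(-61, 19), -55)), 2), Mul(Rational(1, 6), -4)) = Add(Pow(Add(-6, 75, Add(-42, -55)), 2), Rational(-2, 3)) = Add(Pow(Add(-6, 75, -97), 2), Rational(-2, 3)) = Add(Pow(-28, 2), Rational(-2, 3)) = Add(784, Rational(-2, 3)) = Rational(2350, 3)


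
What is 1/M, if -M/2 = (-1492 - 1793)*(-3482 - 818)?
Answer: -1/28251000 ≈ -3.5397e-8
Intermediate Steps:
M = -28251000 (M = -2*(-1492 - 1793)*(-3482 - 818) = -(-6570)*(-4300) = -2*14125500 = -28251000)
1/M = 1/(-28251000) = -1/28251000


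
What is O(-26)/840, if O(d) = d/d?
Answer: 1/840 ≈ 0.0011905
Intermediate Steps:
O(d) = 1
O(-26)/840 = 1/840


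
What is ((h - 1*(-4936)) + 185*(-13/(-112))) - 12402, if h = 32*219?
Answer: -48891/112 ≈ -436.53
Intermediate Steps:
h = 7008
((h - 1*(-4936)) + 185*(-13/(-112))) - 12402 = ((7008 - 1*(-4936)) + 185*(-13/(-112))) - 12402 = ((7008 + 4936) + 185*(-13*(-1/112))) - 12402 = (11944 + 185*(13/112)) - 12402 = (11944 + 2405/112) - 12402 = 1340133/112 - 12402 = -48891/112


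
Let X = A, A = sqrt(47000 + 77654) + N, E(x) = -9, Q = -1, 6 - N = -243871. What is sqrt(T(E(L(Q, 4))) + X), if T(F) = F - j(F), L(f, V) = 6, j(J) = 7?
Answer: sqrt(243861 + sqrt(124654)) ≈ 494.18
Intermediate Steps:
N = 243877 (N = 6 - 1*(-243871) = 6 + 243871 = 243877)
A = 243877 + sqrt(124654) (A = sqrt(47000 + 77654) + 243877 = sqrt(124654) + 243877 = 243877 + sqrt(124654) ≈ 2.4423e+5)
X = 243877 + sqrt(124654) ≈ 2.4423e+5
T(F) = -7 + F (T(F) = F - 1*7 = F - 7 = -7 + F)
sqrt(T(E(L(Q, 4))) + X) = sqrt((-7 - 9) + (243877 + sqrt(124654))) = sqrt(-16 + (243877 + sqrt(124654))) = sqrt(243861 + sqrt(124654))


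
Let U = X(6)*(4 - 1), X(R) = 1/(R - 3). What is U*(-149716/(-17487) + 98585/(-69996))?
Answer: 2918521747/408006684 ≈ 7.1531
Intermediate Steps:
X(R) = 1/(-3 + R)
U = 1 (U = (4 - 1)/(-3 + 6) = 3/3 = (⅓)*3 = 1)
U*(-149716/(-17487) + 98585/(-69996)) = 1*(-149716/(-17487) + 98585/(-69996)) = 1*(-149716*(-1/17487) + 98585*(-1/69996)) = 1*(149716/17487 - 98585/69996) = 1*(2918521747/408006684) = 2918521747/408006684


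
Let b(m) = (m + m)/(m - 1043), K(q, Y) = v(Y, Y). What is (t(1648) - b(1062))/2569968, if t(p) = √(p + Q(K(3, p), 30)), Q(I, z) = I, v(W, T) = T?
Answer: -59/1356372 + √206/642492 ≈ -2.1159e-5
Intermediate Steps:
K(q, Y) = Y
b(m) = 2*m/(-1043 + m) (b(m) = (2*m)/(-1043 + m) = 2*m/(-1043 + m))
t(p) = √2*√p (t(p) = √(p + p) = √(2*p) = √2*√p)
(t(1648) - b(1062))/2569968 = (√2*√1648 - 2*1062/(-1043 + 1062))/2569968 = (√2*(4*√103) - 2*1062/19)*(1/2569968) = (4*√206 - 2*1062/19)*(1/2569968) = (4*√206 - 1*2124/19)*(1/2569968) = (4*√206 - 2124/19)*(1/2569968) = (-2124/19 + 4*√206)*(1/2569968) = -59/1356372 + √206/642492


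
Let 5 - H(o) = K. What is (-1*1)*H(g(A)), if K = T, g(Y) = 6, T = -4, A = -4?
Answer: -9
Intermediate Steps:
K = -4
H(o) = 9 (H(o) = 5 - 1*(-4) = 5 + 4 = 9)
(-1*1)*H(g(A)) = -1*1*9 = -1*9 = -9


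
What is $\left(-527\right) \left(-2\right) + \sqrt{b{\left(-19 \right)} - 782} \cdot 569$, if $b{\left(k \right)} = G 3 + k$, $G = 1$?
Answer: $1054 + 569 i \sqrt{798} \approx 1054.0 + 16074.0 i$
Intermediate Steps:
$b{\left(k \right)} = 3 + k$ ($b{\left(k \right)} = 1 \cdot 3 + k = 3 + k$)
$\left(-527\right) \left(-2\right) + \sqrt{b{\left(-19 \right)} - 782} \cdot 569 = \left(-527\right) \left(-2\right) + \sqrt{\left(3 - 19\right) - 782} \cdot 569 = 1054 + \sqrt{-16 - 782} \cdot 569 = 1054 + \sqrt{-798} \cdot 569 = 1054 + i \sqrt{798} \cdot 569 = 1054 + 569 i \sqrt{798}$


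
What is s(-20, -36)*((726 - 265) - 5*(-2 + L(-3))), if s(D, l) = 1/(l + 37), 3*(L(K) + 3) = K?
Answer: 491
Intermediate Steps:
L(K) = -3 + K/3
s(D, l) = 1/(37 + l)
s(-20, -36)*((726 - 265) - 5*(-2 + L(-3))) = ((726 - 265) - 5*(-2 + (-3 + (⅓)*(-3))))/(37 - 36) = (461 - 5*(-2 + (-3 - 1)))/1 = 1*(461 - 5*(-2 - 4)) = 1*(461 - 5*(-6)) = 1*(461 + 30) = 1*491 = 491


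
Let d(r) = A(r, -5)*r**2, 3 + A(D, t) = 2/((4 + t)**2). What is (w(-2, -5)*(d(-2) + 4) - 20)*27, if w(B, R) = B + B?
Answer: -540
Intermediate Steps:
A(D, t) = -3 + 2/(4 + t)**2 (A(D, t) = -3 + 2/((4 + t)**2) = -3 + 2/(4 + t)**2)
d(r) = -r**2 (d(r) = (-3 + 2/(4 - 5)**2)*r**2 = (-3 + 2/(-1)**2)*r**2 = (-3 + 2*1)*r**2 = (-3 + 2)*r**2 = -r**2)
w(B, R) = 2*B
(w(-2, -5)*(d(-2) + 4) - 20)*27 = ((2*(-2))*(-1*(-2)**2 + 4) - 20)*27 = (-4*(-1*4 + 4) - 20)*27 = (-4*(-4 + 4) - 20)*27 = (-4*0 - 20)*27 = (0 - 20)*27 = -20*27 = -540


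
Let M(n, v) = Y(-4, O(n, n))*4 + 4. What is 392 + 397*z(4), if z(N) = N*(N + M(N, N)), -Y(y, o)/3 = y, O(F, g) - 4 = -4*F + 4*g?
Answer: 89320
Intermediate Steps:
O(F, g) = 4 - 4*F + 4*g (O(F, g) = 4 + (-4*F + 4*g) = 4 - 4*F + 4*g)
Y(y, o) = -3*y
M(n, v) = 52 (M(n, v) = -3*(-4)*4 + 4 = 12*4 + 4 = 48 + 4 = 52)
z(N) = N*(52 + N) (z(N) = N*(N + 52) = N*(52 + N))
392 + 397*z(4) = 392 + 397*(4*(52 + 4)) = 392 + 397*(4*56) = 392 + 397*224 = 392 + 88928 = 89320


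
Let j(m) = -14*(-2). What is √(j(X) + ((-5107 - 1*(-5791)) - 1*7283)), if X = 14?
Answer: I*√6571 ≈ 81.062*I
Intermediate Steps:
j(m) = 28
√(j(X) + ((-5107 - 1*(-5791)) - 1*7283)) = √(28 + ((-5107 - 1*(-5791)) - 1*7283)) = √(28 + ((-5107 + 5791) - 7283)) = √(28 + (684 - 7283)) = √(28 - 6599) = √(-6571) = I*√6571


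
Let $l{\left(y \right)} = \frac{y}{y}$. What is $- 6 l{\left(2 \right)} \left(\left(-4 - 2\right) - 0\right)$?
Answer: $36$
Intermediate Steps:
$l{\left(y \right)} = 1$
$- 6 l{\left(2 \right)} \left(\left(-4 - 2\right) - 0\right) = \left(-6\right) 1 \left(\left(-4 - 2\right) - 0\right) = - 6 \left(-6 + 0\right) = \left(-6\right) \left(-6\right) = 36$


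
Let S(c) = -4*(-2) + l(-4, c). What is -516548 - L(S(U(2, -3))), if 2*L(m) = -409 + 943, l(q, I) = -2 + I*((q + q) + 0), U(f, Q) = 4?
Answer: -516815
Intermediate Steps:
l(q, I) = -2 + 2*I*q (l(q, I) = -2 + I*(2*q + 0) = -2 + I*(2*q) = -2 + 2*I*q)
S(c) = 6 - 8*c (S(c) = -4*(-2) + (-2 + 2*c*(-4)) = 8 + (-2 - 8*c) = 6 - 8*c)
L(m) = 267 (L(m) = (-409 + 943)/2 = (½)*534 = 267)
-516548 - L(S(U(2, -3))) = -516548 - 1*267 = -516548 - 267 = -516815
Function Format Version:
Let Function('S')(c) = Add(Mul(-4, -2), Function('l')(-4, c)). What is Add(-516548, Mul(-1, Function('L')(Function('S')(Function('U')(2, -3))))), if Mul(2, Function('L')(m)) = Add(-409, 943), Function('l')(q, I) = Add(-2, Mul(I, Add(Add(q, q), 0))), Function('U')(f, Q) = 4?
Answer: -516815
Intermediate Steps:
Function('l')(q, I) = Add(-2, Mul(2, I, q)) (Function('l')(q, I) = Add(-2, Mul(I, Add(Mul(2, q), 0))) = Add(-2, Mul(I, Mul(2, q))) = Add(-2, Mul(2, I, q)))
Function('S')(c) = Add(6, Mul(-8, c)) (Function('S')(c) = Add(Mul(-4, -2), Add(-2, Mul(2, c, -4))) = Add(8, Add(-2, Mul(-8, c))) = Add(6, Mul(-8, c)))
Function('L')(m) = 267 (Function('L')(m) = Mul(Rational(1, 2), Add(-409, 943)) = Mul(Rational(1, 2), 534) = 267)
Add(-516548, Mul(-1, Function('L')(Function('S')(Function('U')(2, -3))))) = Add(-516548, Mul(-1, 267)) = Add(-516548, -267) = -516815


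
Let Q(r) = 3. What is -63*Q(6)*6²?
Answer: -6804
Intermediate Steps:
-63*Q(6)*6² = -63*3*6² = -189*36 = -6804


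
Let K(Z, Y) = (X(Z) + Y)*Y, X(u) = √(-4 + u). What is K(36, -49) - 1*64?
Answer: 2337 - 196*√2 ≈ 2059.8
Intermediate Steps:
K(Z, Y) = Y*(Y + √(-4 + Z)) (K(Z, Y) = (√(-4 + Z) + Y)*Y = (Y + √(-4 + Z))*Y = Y*(Y + √(-4 + Z)))
K(36, -49) - 1*64 = -49*(-49 + √(-4 + 36)) - 1*64 = -49*(-49 + √32) - 64 = -49*(-49 + 4*√2) - 64 = (2401 - 196*√2) - 64 = 2337 - 196*√2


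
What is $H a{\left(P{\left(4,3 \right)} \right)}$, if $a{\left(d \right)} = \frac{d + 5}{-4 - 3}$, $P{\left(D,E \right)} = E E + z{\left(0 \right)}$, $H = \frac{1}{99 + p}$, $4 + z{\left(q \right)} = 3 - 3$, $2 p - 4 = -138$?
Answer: $- \frac{5}{112} \approx -0.044643$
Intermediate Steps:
$p = -67$ ($p = 2 + \frac{1}{2} \left(-138\right) = 2 - 69 = -67$)
$z{\left(q \right)} = -4$ ($z{\left(q \right)} = -4 + \left(3 - 3\right) = -4 + 0 = -4$)
$H = \frac{1}{32}$ ($H = \frac{1}{99 - 67} = \frac{1}{32} \approx 0.03125$)
$P{\left(D,E \right)} = -4 + E^{2}$ ($P{\left(D,E \right)} = E E - 4 = E^{2} - 4 = -4 + E^{2}$)
$a{\left(d \right)} = - \frac{5}{7} - \frac{d}{7}$ ($a{\left(d \right)} = \frac{5 + d}{-7} = \left(5 + d\right) \left(- \frac{1}{7}\right) = - \frac{5}{7} - \frac{d}{7}$)
$H a{\left(P{\left(4,3 \right)} \right)} = \frac{- \frac{5}{7} - \frac{-4 + 3^{2}}{7}}{32} = \frac{- \frac{5}{7} - \frac{-4 + 9}{7}}{32} = \frac{- \frac{5}{7} - \frac{5}{7}}{32} = \frac{1}{32} \left(- \frac{10}{7}\right) = - \frac{5}{112}$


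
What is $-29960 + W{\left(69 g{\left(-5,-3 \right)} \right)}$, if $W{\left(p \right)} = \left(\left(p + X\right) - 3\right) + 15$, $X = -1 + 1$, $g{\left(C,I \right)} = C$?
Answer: $-30293$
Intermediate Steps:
$X = 0$
$W{\left(p \right)} = 12 + p$ ($W{\left(p \right)} = \left(\left(p + 0\right) - 3\right) + 15 = \left(p - 3\right) + 15 = \left(-3 + p\right) + 15 = 12 + p$)
$-29960 + W{\left(69 g{\left(-5,-3 \right)} \right)} = -29960 + \left(12 + 69 \left(-5\right)\right) = -29960 + \left(12 - 345\right) = -29960 - 333 = -30293$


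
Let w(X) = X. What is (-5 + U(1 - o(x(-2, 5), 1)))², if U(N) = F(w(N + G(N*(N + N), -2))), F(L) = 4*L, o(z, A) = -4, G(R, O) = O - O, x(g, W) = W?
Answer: 225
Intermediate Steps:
G(R, O) = 0
U(N) = 4*N (U(N) = 4*(N + 0) = 4*N)
(-5 + U(1 - o(x(-2, 5), 1)))² = (-5 + 4*(1 - 1*(-4)))² = (-5 + 4*(1 + 4))² = (-5 + 4*5)² = (-5 + 20)² = 15² = 225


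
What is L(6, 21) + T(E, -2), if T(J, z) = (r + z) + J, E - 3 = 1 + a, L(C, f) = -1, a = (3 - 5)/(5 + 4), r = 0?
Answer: 7/9 ≈ 0.77778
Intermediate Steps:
a = -2/9 ≈ -0.22222
E = 34/9 (E = 3 + (1 - 2/9) = 3 + 7/9 = 34/9 ≈ 3.7778)
T(J, z) = J + z (T(J, z) = (0 + z) + J = z + J = J + z)
L(6, 21) + T(E, -2) = -1 + (34/9 - 2) = -1 + 16/9 = 7/9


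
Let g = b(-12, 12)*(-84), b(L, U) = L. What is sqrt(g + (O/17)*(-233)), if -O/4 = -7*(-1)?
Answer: 26*sqrt(595)/17 ≈ 37.306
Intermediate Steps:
O = -28 (O = -(-28)*(-1) = -4*7 = -28)
g = 1008 (g = -12*(-84) = 1008)
sqrt(g + (O/17)*(-233)) = sqrt(1008 - 28/17*(-233)) = sqrt(1008 + 6524/17) = sqrt(23660/17) = 26*sqrt(595)/17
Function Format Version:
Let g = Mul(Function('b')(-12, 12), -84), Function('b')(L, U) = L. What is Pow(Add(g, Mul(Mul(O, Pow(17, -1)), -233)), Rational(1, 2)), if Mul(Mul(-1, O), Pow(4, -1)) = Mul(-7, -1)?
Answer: Mul(Rational(26, 17), Pow(595, Rational(1, 2))) ≈ 37.306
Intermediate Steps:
O = -28 (O = Mul(-4, Mul(-7, -1)) = Mul(-4, 7) = -28)
g = 1008 (g = Mul(-12, -84) = 1008)
Pow(Add(g, Mul(Mul(O, Pow(17, -1)), -233)), Rational(1, 2)) = Pow(Add(1008, Mul(Mul(-28, Pow(17, -1)), -233)), Rational(1, 2)) = Pow(Add(1008, Mul(Mul(-28, Rational(1, 17)), -233)), Rational(1, 2)) = Pow(Add(1008, Mul(Rational(-28, 17), -233)), Rational(1, 2)) = Pow(Add(1008, Rational(6524, 17)), Rational(1, 2)) = Pow(Rational(23660, 17), Rational(1, 2)) = Mul(Rational(26, 17), Pow(595, Rational(1, 2)))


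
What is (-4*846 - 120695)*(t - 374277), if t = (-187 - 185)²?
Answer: 29269367547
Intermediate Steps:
t = 138384 (t = (-372)² = 138384)
(-4*846 - 120695)*(t - 374277) = (-4*846 - 120695)*(138384 - 374277) = (-3384 - 120695)*(-235893) = -124079*(-235893) = 29269367547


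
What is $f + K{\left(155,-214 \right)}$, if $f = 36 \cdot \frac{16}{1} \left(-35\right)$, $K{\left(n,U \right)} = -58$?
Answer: $-20218$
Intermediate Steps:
$f = -20160$ ($f = 36 \cdot 16 \cdot 1 \left(-35\right) = 36 \cdot 16 \left(-35\right) = 576 \left(-35\right) = -20160$)
$f + K{\left(155,-214 \right)} = -20160 - 58 = -20218$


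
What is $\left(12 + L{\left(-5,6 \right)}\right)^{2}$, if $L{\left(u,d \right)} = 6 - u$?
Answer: $529$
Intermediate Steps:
$\left(12 + L{\left(-5,6 \right)}\right)^{2} = \left(12 + \left(6 - -5\right)\right)^{2} = \left(12 + \left(6 + 5\right)\right)^{2} = \left(12 + 11\right)^{2} = 23^{2} = 529$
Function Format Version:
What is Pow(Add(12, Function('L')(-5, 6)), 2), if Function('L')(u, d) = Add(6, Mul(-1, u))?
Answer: 529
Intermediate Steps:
Pow(Add(12, Function('L')(-5, 6)), 2) = Pow(Add(12, Add(6, Mul(-1, -5))), 2) = Pow(Add(12, Add(6, 5)), 2) = Pow(Add(12, 11), 2) = Pow(23, 2) = 529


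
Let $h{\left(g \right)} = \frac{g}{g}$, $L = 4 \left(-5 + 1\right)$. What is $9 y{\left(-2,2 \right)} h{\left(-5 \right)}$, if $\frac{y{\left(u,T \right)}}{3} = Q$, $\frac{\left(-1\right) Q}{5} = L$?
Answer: $2160$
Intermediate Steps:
$L = -16$ ($L = 4 \left(-4\right) = -16$)
$Q = 80$ ($Q = \left(-5\right) \left(-16\right) = 80$)
$y{\left(u,T \right)} = 240$ ($y{\left(u,T \right)} = 3 \cdot 80 = 240$)
$h{\left(g \right)} = 1$
$9 y{\left(-2,2 \right)} h{\left(-5 \right)} = 9 \cdot 240 \cdot 1 = 2160 \cdot 1 = 2160$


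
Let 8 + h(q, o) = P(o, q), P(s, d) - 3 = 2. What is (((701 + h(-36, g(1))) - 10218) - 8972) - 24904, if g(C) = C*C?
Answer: -43396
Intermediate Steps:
g(C) = C**2
P(s, d) = 5 (P(s, d) = 3 + 2 = 5)
h(q, o) = -3 (h(q, o) = -8 + 5 = -3)
(((701 + h(-36, g(1))) - 10218) - 8972) - 24904 = (((701 - 3) - 10218) - 8972) - 24904 = ((698 - 10218) - 8972) - 24904 = (-9520 - 8972) - 24904 = -18492 - 24904 = -43396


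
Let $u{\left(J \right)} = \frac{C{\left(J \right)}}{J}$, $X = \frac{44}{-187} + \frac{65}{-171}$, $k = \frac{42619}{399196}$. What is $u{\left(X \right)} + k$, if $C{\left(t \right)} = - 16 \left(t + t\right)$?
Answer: $- \frac{12731653}{399196} \approx -31.893$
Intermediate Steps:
$C{\left(t \right)} = - 32 t$ ($C{\left(t \right)} = - 16 \cdot 2 t = - 32 t$)
$k = \frac{42619}{399196}$ ($k = 42619 \cdot \frac{1}{399196} = \frac{42619}{399196} \approx 0.10676$)
$X = - \frac{1789}{2907}$ ($X = 44 \left(- \frac{1}{187}\right) + 65 \left(- \frac{1}{171}\right) = - \frac{4}{17} - \frac{65}{171} = - \frac{1789}{2907} \approx -0.61541$)
$u{\left(J \right)} = -32$ ($u{\left(J \right)} = \frac{\left(-32\right) J}{J} = -32$)
$u{\left(X \right)} + k = -32 + \frac{42619}{399196} = - \frac{12731653}{399196}$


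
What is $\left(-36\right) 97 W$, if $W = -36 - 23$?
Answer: $206028$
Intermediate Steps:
$W = -59$ ($W = -36 - 23 = -59$)
$\left(-36\right) 97 W = \left(-36\right) 97 \left(-59\right) = \left(-3492\right) \left(-59\right) = 206028$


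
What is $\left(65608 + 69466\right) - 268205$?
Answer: $-133131$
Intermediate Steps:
$\left(65608 + 69466\right) - 268205 = 135074 - 268205 = -133131$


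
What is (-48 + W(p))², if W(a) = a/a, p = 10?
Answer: 2209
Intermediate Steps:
W(a) = 1
(-48 + W(p))² = (-48 + 1)² = (-47)² = 2209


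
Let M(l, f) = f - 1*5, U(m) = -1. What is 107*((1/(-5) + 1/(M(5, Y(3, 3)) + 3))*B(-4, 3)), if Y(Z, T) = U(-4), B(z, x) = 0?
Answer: 0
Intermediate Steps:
Y(Z, T) = -1
M(l, f) = -5 + f (M(l, f) = f - 5 = -5 + f)
107*((1/(-5) + 1/(M(5, Y(3, 3)) + 3))*B(-4, 3)) = 107*((1/(-5) + 1/((-5 - 1) + 3))*0) = 107*((1*(-⅕) + 1/(-6 + 3))*0) = 107*((-⅕ + 1/(-3))*0) = 107*((-⅕ - ⅓)*0) = 107*(-8/15*0) = 107*0 = 0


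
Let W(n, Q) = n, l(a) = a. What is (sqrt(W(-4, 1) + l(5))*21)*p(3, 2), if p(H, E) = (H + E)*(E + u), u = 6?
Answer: 840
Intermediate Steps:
p(H, E) = (6 + E)*(E + H) (p(H, E) = (H + E)*(E + 6) = (E + H)*(6 + E) = (6 + E)*(E + H))
(sqrt(W(-4, 1) + l(5))*21)*p(3, 2) = (sqrt(-4 + 5)*21)*(2**2 + 6*2 + 6*3 + 2*3) = (sqrt(1)*21)*(4 + 12 + 18 + 6) = (1*21)*40 = 21*40 = 840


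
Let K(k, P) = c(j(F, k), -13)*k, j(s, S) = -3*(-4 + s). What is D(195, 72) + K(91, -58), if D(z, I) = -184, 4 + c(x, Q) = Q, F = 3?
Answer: -1731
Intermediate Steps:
j(s, S) = 12 - 3*s
c(x, Q) = -4 + Q
K(k, P) = -17*k (K(k, P) = (-4 - 13)*k = -17*k)
D(195, 72) + K(91, -58) = -184 - 17*91 = -184 - 1547 = -1731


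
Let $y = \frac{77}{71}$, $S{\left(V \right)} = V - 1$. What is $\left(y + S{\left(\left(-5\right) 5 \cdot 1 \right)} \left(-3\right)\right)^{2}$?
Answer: $\frac{31528225}{5041} \approx 6254.4$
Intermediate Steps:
$S{\left(V \right)} = -1 + V$
$y = \frac{77}{71}$ ($y = 77 \cdot \frac{1}{71} = \frac{77}{71} \approx 1.0845$)
$\left(y + S{\left(\left(-5\right) 5 \cdot 1 \right)} \left(-3\right)\right)^{2} = \left(\frac{77}{71} + \left(-1 + \left(-5\right) 5 \cdot 1\right) \left(-3\right)\right)^{2} = \left(\frac{77}{71} + \left(-1 - 25\right) \left(-3\right)\right)^{2} = \left(\frac{77}{71} - -78\right)^{2} = \left(\frac{77}{71} + 78\right)^{2} = \left(\frac{5615}{71}\right)^{2} = \frac{31528225}{5041}$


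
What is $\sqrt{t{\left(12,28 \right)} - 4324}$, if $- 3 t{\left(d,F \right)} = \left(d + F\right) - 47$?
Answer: $\frac{i \sqrt{38895}}{3} \approx 65.739 i$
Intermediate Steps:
$t{\left(d,F \right)} = \frac{47}{3} - \frac{F}{3} - \frac{d}{3}$ ($t{\left(d,F \right)} = - \frac{\left(d + F\right) - 47}{3} = - \frac{\left(F + d\right) - 47}{3} = - \frac{-47 + F + d}{3} = \frac{47}{3} - \frac{F}{3} - \frac{d}{3}$)
$\sqrt{t{\left(12,28 \right)} - 4324} = \sqrt{\left(\frac{47}{3} - \frac{28}{3} - 4\right) - 4324} = \sqrt{\frac{7}{3} - 4324} = \sqrt{- \frac{12965}{3}} = \frac{i \sqrt{38895}}{3}$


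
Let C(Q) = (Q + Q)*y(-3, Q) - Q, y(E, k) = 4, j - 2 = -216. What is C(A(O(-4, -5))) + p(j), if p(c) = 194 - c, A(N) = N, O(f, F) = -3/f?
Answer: 1653/4 ≈ 413.25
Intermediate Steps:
j = -214 (j = 2 - 216 = -214)
C(Q) = 7*Q (C(Q) = (Q + Q)*4 - Q = (2*Q)*4 - Q = 8*Q - Q = 7*Q)
C(A(O(-4, -5))) + p(j) = 7*(-3/(-4)) + (194 - 1*(-214)) = 7*(-3*(-¼)) + (194 + 214) = 7*(¾) + 408 = 21/4 + 408 = 1653/4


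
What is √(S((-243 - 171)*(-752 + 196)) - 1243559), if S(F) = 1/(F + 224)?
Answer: I*√16504467315173742/115204 ≈ 1115.2*I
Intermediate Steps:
S(F) = 1/(224 + F)
√(S((-243 - 171)*(-752 + 196)) - 1243559) = √(1/(224 + (-243 - 171)*(-752 + 196)) - 1243559) = √(1/(224 - 414*(-556)) - 1243559) = √(1/(224 + 230184) - 1243559) = √(1/230408 - 1243559) = √(-286525942071/230408) = I*√16504467315173742/115204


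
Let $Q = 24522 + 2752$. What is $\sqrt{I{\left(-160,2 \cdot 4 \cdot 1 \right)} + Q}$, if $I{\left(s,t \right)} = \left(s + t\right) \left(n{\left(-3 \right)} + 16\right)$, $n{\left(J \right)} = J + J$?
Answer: $\sqrt{25754} \approx 160.48$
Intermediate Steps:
$n{\left(J \right)} = 2 J$
$I{\left(s,t \right)} = 10 s + 10 t$ ($I{\left(s,t \right)} = \left(s + t\right) \left(2 \left(-3\right) + 16\right) = \left(s + t\right) \left(-6 + 16\right) = \left(s + t\right) 10 = 10 s + 10 t$)
$Q = 27274$
$\sqrt{I{\left(-160,2 \cdot 4 \cdot 1 \right)} + Q} = \sqrt{\left(10 \left(-160\right) + 10 \cdot 2 \cdot 4 \cdot 1\right) + 27274} = \sqrt{\left(-1600 + 10 \cdot 8 \cdot 1\right) + 27274} = \sqrt{\left(-1600 + 10 \cdot 8\right) + 27274} = \sqrt{\left(-1600 + 80\right) + 27274} = \sqrt{-1520 + 27274} = \sqrt{25754}$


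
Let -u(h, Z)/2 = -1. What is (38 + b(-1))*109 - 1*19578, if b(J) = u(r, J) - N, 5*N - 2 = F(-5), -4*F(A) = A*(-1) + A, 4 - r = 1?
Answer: -76308/5 ≈ -15262.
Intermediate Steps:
r = 3 (r = 4 - 1*1 = 4 - 1 = 3)
F(A) = 0 (F(A) = -(A*(-1) + A)/4 = -(-A + A)/4 = -¼*0 = 0)
u(h, Z) = 2 (u(h, Z) = -2*(-1) = 2)
N = ⅖ (N = ⅖ + (⅕)*0 = ⅖ + 0 = ⅖ ≈ 0.40000)
b(J) = 8/5 (b(J) = 2 - 1*⅖ = 2 - ⅖ = 8/5)
(38 + b(-1))*109 - 1*19578 = (38 + 8/5)*109 - 1*19578 = (198/5)*109 - 19578 = 21582/5 - 19578 = -76308/5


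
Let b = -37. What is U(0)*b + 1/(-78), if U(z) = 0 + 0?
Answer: -1/78 ≈ -0.012821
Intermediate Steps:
U(z) = 0
U(0)*b + 1/(-78) = 0*(-37) + 1/(-78) = 0 - 1/78 = -1/78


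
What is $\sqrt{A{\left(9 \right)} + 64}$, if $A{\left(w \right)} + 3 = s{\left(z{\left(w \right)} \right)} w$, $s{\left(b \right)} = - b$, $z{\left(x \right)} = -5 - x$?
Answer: $\sqrt{187} \approx 13.675$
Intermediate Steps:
$A{\left(w \right)} = -3 + w \left(5 + w\right)$ ($A{\left(w \right)} = -3 + - (-5 - w) w = -3 + \left(5 + w\right) w = -3 + w \left(5 + w\right)$)
$\sqrt{A{\left(9 \right)} + 64} = \sqrt{\left(-3 + 9 \left(5 + 9\right)\right) + 64} = \sqrt{\left(-3 + 9 \cdot 14\right) + 64} = \sqrt{\left(-3 + 126\right) + 64} = \sqrt{123 + 64} = \sqrt{187}$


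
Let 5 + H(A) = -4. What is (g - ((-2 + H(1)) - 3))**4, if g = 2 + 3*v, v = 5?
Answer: 923521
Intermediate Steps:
H(A) = -9 (H(A) = -5 - 4 = -9)
g = 17 (g = 2 + 3*5 = 2 + 15 = 17)
(g - ((-2 + H(1)) - 3))**4 = (17 - ((-2 - 9) - 3))**4 = (17 - (-11 - 3))**4 = (17 - 1*(-14))**4 = (17 + 14)**4 = 31**4 = 923521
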